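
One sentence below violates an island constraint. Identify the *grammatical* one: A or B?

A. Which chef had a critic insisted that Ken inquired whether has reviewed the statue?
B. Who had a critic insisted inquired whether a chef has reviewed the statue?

B

In A, the wh-phrase is extracted from inside a wh-island (introduced by "whether"), which blocks movement.
In B, the extraction path crosses only that-complement boundaries, which are transparent.
So B is grammatical.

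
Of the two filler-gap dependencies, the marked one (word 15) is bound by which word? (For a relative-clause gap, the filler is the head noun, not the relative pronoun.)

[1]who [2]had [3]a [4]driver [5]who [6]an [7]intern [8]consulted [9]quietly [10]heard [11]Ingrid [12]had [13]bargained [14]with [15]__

1

The marked gap is the object of the preposition "with" of "bargained".
Its filler is the fronted wh-phrase "who", at word 1.
(The other dependency links word 4 to a gap after word 8.)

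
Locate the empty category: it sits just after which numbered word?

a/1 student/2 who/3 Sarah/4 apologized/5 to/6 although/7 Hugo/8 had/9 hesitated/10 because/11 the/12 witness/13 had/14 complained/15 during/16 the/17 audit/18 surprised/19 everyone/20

The displaced element is "a student" (word 2).
It functions as the object of the preposition "to" of "apologized", so the gap sits immediately after word 6 ("to").
Base order: Sarah apologized to a student although Hugo had hesitated because the witness had complained during the audit.

6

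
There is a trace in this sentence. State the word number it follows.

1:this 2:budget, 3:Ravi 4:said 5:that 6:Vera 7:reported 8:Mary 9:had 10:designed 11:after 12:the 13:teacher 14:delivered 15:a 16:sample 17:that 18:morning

The displaced element is "this budget" (word 2).
It is linked across 2 clause boundaries (that → Ø).
It functions as the direct object of "designed", so the gap sits immediately after word 10 ("designed").
Base order: Ravi said that Vera reported Mary had designed this budget after the teacher delivered a sample that morning.

10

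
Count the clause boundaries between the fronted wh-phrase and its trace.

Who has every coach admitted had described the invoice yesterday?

"who" is extracted from the subject of "described".
Boundaries crossed, outermost first: [Ø] — 1 in total.

1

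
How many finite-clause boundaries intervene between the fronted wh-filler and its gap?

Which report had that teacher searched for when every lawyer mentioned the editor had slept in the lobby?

"which report" originates inside the matrix clause — no clause boundary is crossed.

0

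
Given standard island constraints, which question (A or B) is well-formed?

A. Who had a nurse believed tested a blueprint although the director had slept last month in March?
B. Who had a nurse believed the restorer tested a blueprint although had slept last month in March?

A

In B, the wh-phrase is extracted from inside an adjunct island (introduced by "although"), which blocks movement.
In A, the extraction path crosses only that-complement boundaries, which are transparent.
So A is grammatical.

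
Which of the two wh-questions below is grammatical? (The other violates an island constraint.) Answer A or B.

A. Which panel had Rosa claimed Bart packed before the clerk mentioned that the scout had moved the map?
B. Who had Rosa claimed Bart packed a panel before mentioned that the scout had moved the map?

A

In B, the wh-phrase is extracted from inside an adjunct island (introduced by "before"), which blocks movement.
In A, the extraction path crosses only that-complement boundaries, which are transparent.
So A is grammatical.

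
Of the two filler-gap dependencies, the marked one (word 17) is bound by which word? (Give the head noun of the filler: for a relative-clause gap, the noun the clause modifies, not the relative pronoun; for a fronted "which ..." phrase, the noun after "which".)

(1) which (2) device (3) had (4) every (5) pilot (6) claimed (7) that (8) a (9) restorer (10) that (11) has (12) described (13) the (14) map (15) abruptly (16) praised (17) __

2

The marked gap is the direct object of "praised".
Its filler is the fronted wh-phrase "which device", at word 2.
(The other dependency links word 9 to a gap after word 10.)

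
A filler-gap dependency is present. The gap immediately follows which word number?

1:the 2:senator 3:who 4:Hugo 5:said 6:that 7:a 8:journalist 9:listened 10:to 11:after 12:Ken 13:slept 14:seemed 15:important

10

The displaced element is "the senator" (word 2).
It is linked across 1 clause boundary (that).
It functions as the object of the preposition "to" of "listened", so the gap sits immediately after word 10 ("to").
Base order: Hugo said that a journalist listened to the senator after Ken slept.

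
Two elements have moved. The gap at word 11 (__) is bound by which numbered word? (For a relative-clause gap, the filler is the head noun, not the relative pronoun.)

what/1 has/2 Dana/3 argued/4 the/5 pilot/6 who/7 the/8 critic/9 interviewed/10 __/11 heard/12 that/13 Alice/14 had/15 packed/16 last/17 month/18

The marked gap is inside the relative clause, the direct object of "interviewed".
Its filler is the head noun "pilot" (via "who"), at word 6.
(The other dependency links word 1 to a gap after word 16.)

6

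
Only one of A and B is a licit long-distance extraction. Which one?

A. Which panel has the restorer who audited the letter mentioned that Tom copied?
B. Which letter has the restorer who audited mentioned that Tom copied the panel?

A

In B, the wh-phrase is extracted from inside a complex-NP island (relative clause) (introduced by "who"), which blocks movement.
In A, the extraction path crosses only that-complement boundaries, which are transparent.
So A is grammatical.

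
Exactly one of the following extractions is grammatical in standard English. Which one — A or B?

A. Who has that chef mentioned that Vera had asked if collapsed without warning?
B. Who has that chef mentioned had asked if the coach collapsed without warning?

In A, the wh-phrase is extracted from inside a wh-island (introduced by "if"), which blocks movement.
In B, the extraction path crosses only that-complement boundaries, which are transparent.
So B is grammatical.

B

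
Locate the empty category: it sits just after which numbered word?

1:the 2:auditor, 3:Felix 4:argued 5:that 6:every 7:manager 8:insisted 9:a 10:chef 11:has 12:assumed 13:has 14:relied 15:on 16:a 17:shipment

12

The displaced element is "the auditor" (word 2).
It is linked across 3 clause boundaries (that → Ø → Ø).
It functions as the subject of "relied", so the gap sits immediately after word 12 ("assumed").
Base order: Felix argued that every manager insisted a chef has assumed that the auditor has relied on a shipment.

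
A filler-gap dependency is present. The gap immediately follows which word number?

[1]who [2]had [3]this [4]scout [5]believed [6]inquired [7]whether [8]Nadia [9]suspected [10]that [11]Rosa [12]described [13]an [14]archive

5

The displaced element is "who" (word 1).
It is linked across 1 clause boundary (Ø).
It functions as the subject of "inquired", so the gap sits immediately after word 5 ("believed").
Base order: This scout had believed that who inquired whether Nadia suspected that Rosa described an archive.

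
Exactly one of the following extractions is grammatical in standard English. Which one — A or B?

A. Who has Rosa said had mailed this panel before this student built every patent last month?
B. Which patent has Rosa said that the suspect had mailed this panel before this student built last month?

A

In B, the wh-phrase is extracted from inside an adjunct island (introduced by "before"), which blocks movement.
In A, the extraction path crosses only that-complement boundaries, which are transparent.
So A is grammatical.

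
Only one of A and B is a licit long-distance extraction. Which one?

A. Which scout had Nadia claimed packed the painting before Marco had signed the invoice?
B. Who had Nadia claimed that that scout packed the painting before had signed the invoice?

In B, the wh-phrase is extracted from inside an adjunct island (introduced by "before"), which blocks movement.
In A, the extraction path crosses only that-complement boundaries, which are transparent.
So A is grammatical.

A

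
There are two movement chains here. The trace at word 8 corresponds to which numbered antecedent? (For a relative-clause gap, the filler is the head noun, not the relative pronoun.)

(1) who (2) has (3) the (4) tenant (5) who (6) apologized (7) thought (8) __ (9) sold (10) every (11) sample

The marked gap is the subject of "sold".
Its filler is the fronted wh-phrase "who", at word 1.
(The other dependency links word 4 to a gap after word 5.)

1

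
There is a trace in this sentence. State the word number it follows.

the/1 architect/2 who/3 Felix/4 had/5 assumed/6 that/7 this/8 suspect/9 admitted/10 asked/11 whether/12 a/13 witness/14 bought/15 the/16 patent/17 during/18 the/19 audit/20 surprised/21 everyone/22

10

The displaced element is "the architect" (word 2).
It is linked across 2 clause boundaries (that → Ø).
It functions as the subject of "asked", so the gap sits immediately after word 10 ("admitted").
Base order: Felix had assumed that this suspect admitted that the architect asked whether a witness bought the patent during the audit.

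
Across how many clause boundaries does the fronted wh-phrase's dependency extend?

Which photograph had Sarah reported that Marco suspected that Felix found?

"which photograph" is extracted from the object of "found".
Boundaries crossed, outermost first: [that], [that] — 2 in total.

2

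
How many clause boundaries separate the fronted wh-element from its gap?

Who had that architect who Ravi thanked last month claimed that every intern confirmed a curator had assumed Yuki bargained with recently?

"who" is extracted from the PP object of "bargained".
Boundaries crossed, outermost first: [that], [Ø], [Ø] — 3 in total.

3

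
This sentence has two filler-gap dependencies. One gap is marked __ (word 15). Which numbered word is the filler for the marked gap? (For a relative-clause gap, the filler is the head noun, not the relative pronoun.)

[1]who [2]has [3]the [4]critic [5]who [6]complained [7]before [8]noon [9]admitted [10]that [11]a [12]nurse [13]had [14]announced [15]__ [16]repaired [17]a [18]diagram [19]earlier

The marked gap is the subject of "repaired".
Its filler is the fronted wh-phrase "who", at word 1.
(The other dependency links word 4 to a gap after word 5.)

1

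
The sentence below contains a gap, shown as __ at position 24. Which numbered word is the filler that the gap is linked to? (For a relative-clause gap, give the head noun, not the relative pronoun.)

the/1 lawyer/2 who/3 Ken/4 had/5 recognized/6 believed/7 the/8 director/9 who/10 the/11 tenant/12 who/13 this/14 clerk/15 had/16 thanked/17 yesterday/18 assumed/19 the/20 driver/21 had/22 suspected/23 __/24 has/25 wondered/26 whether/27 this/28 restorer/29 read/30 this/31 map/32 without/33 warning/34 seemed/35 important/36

The gap at 24 is the subject of "wondered", inside a relative clause.
The relative pronoun is "who" (word 10); it is bound by the head noun immediately before it.
Its filler is the head noun "director", at word 9.

9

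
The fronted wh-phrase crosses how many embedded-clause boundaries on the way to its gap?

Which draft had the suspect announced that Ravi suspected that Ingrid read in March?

2

"which draft" is extracted from the object of "read".
Boundaries crossed, outermost first: [that], [that] — 2 in total.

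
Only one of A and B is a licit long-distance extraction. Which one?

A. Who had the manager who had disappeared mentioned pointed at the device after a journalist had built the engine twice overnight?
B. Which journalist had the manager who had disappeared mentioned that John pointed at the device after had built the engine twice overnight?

In B, the wh-phrase is extracted from inside an adjunct island (introduced by "after"), which blocks movement.
In A, the extraction path crosses only that-complement boundaries, which are transparent.
So A is grammatical.

A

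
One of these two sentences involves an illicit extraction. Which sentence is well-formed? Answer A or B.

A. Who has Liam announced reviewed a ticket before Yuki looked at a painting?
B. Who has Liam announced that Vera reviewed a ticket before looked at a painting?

A

In B, the wh-phrase is extracted from inside an adjunct island (introduced by "before"), which blocks movement.
In A, the extraction path crosses only that-complement boundaries, which are transparent.
So A is grammatical.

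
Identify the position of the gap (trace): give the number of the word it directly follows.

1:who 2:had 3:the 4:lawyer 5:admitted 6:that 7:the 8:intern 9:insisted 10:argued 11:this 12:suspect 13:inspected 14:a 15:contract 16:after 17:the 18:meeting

9

The displaced element is "who" (word 1).
It is linked across 2 clause boundaries (that → Ø).
It functions as the subject of "argued", so the gap sits immediately after word 9 ("insisted").
Base order: The lawyer had admitted that the intern insisted who argued this suspect inspected a contract after the meeting.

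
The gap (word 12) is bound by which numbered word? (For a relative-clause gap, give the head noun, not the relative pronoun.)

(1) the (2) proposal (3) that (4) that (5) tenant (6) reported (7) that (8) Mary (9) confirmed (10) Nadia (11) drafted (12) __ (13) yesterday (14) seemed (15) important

2

The gap at 12 is the object of "drafted", inside a relative clause.
The relative pronoun is "that" (word 3); it is bound by the head noun immediately before it.
Its filler is the head noun "proposal", at word 2.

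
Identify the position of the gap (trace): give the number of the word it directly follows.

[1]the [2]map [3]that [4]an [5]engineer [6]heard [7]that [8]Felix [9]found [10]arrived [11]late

The displaced element is "the map" (word 2).
It is linked across 1 clause boundary (that).
It functions as the direct object of "found", so the gap sits immediately after word 9 ("found").
Base order: An engineer heard that Felix found the map.

9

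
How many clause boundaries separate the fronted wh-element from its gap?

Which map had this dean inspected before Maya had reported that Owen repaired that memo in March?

"which map" originates inside the matrix clause — no clause boundary is crossed.

0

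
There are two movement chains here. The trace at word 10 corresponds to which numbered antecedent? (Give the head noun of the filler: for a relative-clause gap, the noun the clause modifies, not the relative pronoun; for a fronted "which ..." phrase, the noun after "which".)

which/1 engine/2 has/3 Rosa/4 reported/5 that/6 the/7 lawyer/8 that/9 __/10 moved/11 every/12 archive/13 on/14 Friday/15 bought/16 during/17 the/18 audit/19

8

The marked gap is inside the relative clause, the subject of "moved".
Its filler is the head noun "lawyer" (via "that"), at word 8.
(The other dependency links word 2 to a gap after word 16.)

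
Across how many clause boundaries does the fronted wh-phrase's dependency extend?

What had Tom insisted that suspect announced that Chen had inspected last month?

"what" is extracted from the object of "inspected".
Boundaries crossed, outermost first: [Ø], [that] — 2 in total.

2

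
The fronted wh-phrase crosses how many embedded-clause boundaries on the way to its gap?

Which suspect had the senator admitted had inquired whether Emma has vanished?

"which suspect" is extracted from the subject of "inquired".
Boundaries crossed, outermost first: [Ø] — 1 in total.

1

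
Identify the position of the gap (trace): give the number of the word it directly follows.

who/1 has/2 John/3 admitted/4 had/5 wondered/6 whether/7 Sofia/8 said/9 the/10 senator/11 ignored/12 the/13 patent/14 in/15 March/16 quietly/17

4

The displaced element is "who" (word 1).
It is linked across 1 clause boundary (Ø).
It functions as the subject of "wondered", so the gap sits immediately after word 4 ("admitted").
Base order: John has admitted who had wondered whether Sofia said the senator ignored the patent in March quietly.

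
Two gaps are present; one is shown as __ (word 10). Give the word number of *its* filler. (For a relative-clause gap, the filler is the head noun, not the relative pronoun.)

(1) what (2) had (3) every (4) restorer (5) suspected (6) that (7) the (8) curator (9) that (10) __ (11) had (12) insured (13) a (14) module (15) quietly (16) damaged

The marked gap is inside the relative clause, the subject of "insured".
Its filler is the head noun "curator" (via "that"), at word 8.
(The other dependency links word 1 to a gap after word 16.)

8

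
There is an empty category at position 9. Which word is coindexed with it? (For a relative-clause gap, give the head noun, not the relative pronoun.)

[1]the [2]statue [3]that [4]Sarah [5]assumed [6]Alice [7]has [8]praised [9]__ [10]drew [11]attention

The gap at 9 is the object of "praised", inside a relative clause.
The relative pronoun is "that" (word 3); it is bound by the head noun immediately before it.
Its filler is the head noun "statue", at word 2.

2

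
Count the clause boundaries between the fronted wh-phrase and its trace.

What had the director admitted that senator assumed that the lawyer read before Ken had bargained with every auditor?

"what" is extracted from the object of "read".
Boundaries crossed, outermost first: [Ø], [that] — 2 in total.

2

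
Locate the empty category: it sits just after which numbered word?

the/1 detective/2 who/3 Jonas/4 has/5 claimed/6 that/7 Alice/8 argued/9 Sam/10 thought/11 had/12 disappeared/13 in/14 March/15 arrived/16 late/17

11

The displaced element is "the detective" (word 2).
It is linked across 3 clause boundaries (that → Ø → Ø).
It functions as the subject of "disappeared", so the gap sits immediately after word 11 ("thought").
Base order: Jonas has claimed that Alice argued Sam thought that the detective had disappeared in March.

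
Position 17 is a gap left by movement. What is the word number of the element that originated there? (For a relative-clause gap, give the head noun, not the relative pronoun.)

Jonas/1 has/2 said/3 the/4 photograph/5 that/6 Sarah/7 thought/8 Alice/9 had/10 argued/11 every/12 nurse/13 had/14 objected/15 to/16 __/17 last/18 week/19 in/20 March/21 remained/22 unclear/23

The gap at 17 is the prepositional object of "objected", inside a relative clause.
The relative pronoun is "that" (word 6); it is bound by the head noun immediately before it.
Its filler is the head noun "photograph", at word 5.

5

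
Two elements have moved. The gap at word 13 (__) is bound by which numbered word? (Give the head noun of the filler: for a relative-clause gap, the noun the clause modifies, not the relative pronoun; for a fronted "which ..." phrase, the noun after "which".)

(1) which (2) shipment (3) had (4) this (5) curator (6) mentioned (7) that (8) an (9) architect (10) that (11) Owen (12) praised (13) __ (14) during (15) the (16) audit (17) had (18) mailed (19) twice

9

The marked gap is inside the relative clause, the direct object of "praised".
Its filler is the head noun "architect" (via "that"), at word 9.
(The other dependency links word 2 to a gap after word 18.)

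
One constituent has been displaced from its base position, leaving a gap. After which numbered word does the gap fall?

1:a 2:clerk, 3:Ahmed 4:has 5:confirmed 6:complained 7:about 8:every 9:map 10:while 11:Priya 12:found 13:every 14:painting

The displaced element is "a clerk" (word 2).
It is linked across 1 clause boundary (Ø).
It functions as the subject of "complained", so the gap sits immediately after word 5 ("confirmed").
Base order: Ahmed has confirmed a clerk complained about every map while Priya found every painting.

5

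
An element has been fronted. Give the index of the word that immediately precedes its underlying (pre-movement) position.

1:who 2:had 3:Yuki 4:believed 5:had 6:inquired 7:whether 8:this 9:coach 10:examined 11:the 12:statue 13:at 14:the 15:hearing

The displaced element is "who" (word 1).
It is linked across 1 clause boundary (Ø).
It functions as the subject of "inquired", so the gap sits immediately after word 4 ("believed").
Base order: Yuki had believed who had inquired whether this coach examined the statue at the hearing.

4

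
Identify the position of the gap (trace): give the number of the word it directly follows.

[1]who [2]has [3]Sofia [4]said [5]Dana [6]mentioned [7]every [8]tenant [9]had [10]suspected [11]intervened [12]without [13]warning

10

The displaced element is "who" (word 1).
It is linked across 3 clause boundaries (Ø → Ø → Ø).
It functions as the subject of "intervened", so the gap sits immediately after word 10 ("suspected").
Base order: Sofia has said Dana mentioned every tenant had suspected that who intervened without warning.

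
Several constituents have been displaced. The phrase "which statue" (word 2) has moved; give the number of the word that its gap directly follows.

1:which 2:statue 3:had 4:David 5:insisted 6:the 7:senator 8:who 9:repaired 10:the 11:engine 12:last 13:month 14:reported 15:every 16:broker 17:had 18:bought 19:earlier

18

The displaced element is "which statue" (word 2).
It is linked across 2 clause boundaries (Ø → Ø).
It functions as the direct object of "bought", so the gap sits immediately after word 18 ("bought").
Base order: David had insisted the senator who repaired the engine last month reported every broker had bought which statue earlier.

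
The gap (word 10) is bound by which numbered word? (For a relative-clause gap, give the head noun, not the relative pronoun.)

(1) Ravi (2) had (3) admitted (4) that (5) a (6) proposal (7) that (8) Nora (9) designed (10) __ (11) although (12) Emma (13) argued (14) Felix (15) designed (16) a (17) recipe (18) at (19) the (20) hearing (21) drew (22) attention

The gap at 10 is the object of "designed", inside a relative clause.
The relative pronoun is "that" (word 7); it is bound by the head noun immediately before it.
Its filler is the head noun "proposal", at word 6.

6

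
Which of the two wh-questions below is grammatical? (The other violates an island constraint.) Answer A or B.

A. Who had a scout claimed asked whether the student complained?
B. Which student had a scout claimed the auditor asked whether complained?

A

In B, the wh-phrase is extracted from inside a wh-island (introduced by "whether"), which blocks movement.
In A, the extraction path crosses only that-complement boundaries, which are transparent.
So A is grammatical.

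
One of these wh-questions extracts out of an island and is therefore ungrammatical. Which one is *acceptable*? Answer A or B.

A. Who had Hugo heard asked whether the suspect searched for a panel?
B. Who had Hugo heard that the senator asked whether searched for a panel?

In B, the wh-phrase is extracted from inside a wh-island (introduced by "whether"), which blocks movement.
In A, the extraction path crosses only that-complement boundaries, which are transparent.
So A is grammatical.

A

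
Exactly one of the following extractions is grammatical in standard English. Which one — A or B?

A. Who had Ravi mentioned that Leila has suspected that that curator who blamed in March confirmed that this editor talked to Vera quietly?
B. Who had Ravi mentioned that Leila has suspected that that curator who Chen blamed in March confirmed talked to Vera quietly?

In A, the wh-phrase is extracted from inside a complex-NP island (relative clause) (introduced by "who"), which blocks movement.
In B, the extraction path crosses only that-complement boundaries, which are transparent.
So B is grammatical.

B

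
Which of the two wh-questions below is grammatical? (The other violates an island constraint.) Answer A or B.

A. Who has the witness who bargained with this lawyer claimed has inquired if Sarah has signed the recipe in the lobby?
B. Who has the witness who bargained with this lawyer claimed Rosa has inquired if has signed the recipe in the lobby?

A

In B, the wh-phrase is extracted from inside a wh-island (introduced by "if"), which blocks movement.
In A, the extraction path crosses only that-complement boundaries, which are transparent.
So A is grammatical.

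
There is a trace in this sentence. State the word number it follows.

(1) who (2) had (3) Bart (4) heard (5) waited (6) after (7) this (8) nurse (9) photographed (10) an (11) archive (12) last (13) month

4

The displaced element is "who" (word 1).
It is linked across 1 clause boundary (Ø).
It functions as the subject of "waited", so the gap sits immediately after word 4 ("heard").
Base order: Bart had heard that who waited after this nurse photographed an archive last month.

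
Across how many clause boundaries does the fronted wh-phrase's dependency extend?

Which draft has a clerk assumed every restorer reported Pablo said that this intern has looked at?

3

"which draft" is extracted from the PP object of "looked".
Boundaries crossed, outermost first: [Ø], [Ø], [that] — 3 in total.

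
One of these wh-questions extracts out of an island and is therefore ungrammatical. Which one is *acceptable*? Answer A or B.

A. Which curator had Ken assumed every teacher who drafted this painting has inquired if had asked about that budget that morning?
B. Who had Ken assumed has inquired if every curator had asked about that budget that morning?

B

In A, the wh-phrase is extracted from inside a wh-island (introduced by "if"), which blocks movement.
In B, the extraction path crosses only that-complement boundaries, which are transparent.
So B is grammatical.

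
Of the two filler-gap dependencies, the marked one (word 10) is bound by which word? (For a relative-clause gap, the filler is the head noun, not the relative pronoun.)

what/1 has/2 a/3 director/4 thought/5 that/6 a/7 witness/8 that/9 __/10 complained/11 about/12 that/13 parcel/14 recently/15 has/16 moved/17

8

The marked gap is inside the relative clause, the subject of "complained".
Its filler is the head noun "witness" (via "that"), at word 8.
(The other dependency links word 1 to a gap after word 17.)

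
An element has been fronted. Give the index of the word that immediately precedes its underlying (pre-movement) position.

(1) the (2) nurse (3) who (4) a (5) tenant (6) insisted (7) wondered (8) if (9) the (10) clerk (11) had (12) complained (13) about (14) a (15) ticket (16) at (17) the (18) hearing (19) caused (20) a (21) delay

6

The displaced element is "the nurse" (word 2).
It is linked across 1 clause boundary (Ø).
It functions as the subject of "wondered", so the gap sits immediately after word 6 ("insisted").
Base order: A tenant insisted the nurse wondered if the clerk had complained about a ticket at the hearing.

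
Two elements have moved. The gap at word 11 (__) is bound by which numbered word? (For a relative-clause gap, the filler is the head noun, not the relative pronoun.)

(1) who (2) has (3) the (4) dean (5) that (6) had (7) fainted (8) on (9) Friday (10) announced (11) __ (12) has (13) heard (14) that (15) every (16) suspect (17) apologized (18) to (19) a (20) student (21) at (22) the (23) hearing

1

The marked gap is the subject of "heard".
Its filler is the fronted wh-phrase "who", at word 1.
(The other dependency links word 4 to a gap after word 5.)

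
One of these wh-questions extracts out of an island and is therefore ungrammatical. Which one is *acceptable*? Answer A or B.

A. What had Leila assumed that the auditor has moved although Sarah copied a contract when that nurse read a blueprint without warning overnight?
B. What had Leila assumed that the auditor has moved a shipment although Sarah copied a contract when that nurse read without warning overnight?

A

In B, the wh-phrase is extracted from inside an adjunct island (introduced by "although"), which blocks movement.
In A, the extraction path crosses only that-complement boundaries, which are transparent.
So A is grammatical.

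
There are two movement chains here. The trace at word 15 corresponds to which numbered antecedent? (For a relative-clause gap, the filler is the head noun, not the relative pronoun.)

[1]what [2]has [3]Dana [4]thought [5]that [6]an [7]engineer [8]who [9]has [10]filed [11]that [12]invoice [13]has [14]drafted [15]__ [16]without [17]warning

The marked gap is the direct object of "drafted".
Its filler is the fronted wh-phrase "what", at word 1.
(The other dependency links word 7 to a gap after word 8.)

1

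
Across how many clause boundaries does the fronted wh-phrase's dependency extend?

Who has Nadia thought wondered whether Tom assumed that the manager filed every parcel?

"who" is extracted from the subject of "wondered".
Boundaries crossed, outermost first: [Ø] — 1 in total.

1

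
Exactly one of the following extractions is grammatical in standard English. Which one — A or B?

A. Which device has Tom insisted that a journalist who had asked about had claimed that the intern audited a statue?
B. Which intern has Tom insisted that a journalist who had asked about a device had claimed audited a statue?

B

In A, the wh-phrase is extracted from inside a complex-NP island (relative clause) (introduced by "who"), which blocks movement.
In B, the extraction path crosses only that-complement boundaries, which are transparent.
So B is grammatical.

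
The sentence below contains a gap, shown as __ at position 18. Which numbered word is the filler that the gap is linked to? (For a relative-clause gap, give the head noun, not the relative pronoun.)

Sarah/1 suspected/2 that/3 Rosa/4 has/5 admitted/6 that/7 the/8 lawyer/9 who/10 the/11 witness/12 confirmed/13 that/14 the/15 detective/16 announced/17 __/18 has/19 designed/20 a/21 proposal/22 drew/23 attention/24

9

The gap at 18 is the subject of "designed", inside a relative clause.
The relative pronoun is "who" (word 10); it is bound by the head noun immediately before it.
Its filler is the head noun "lawyer", at word 9.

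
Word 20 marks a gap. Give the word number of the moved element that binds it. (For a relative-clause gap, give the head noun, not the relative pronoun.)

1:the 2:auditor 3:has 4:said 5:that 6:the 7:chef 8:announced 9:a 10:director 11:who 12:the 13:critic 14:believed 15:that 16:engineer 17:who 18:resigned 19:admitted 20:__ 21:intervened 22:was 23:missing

The gap at 20 is the subject of "intervened", inside a relative clause.
The relative pronoun is "who" (word 11); it is bound by the head noun immediately before it.
Its filler is the head noun "director", at word 10.

10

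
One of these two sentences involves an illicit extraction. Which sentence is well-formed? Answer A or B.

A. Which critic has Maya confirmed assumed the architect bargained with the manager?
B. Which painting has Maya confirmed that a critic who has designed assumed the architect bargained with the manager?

A

In B, the wh-phrase is extracted from inside a complex-NP island (relative clause) (introduced by "who"), which blocks movement.
In A, the extraction path crosses only that-complement boundaries, which are transparent.
So A is grammatical.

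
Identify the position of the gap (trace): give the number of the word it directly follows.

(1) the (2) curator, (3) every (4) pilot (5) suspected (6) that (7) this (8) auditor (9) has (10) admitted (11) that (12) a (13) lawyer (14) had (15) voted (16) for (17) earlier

The displaced element is "the curator" (word 2).
It is linked across 2 clause boundaries (that → that).
It functions as the object of the preposition "for" of "voted", so the gap sits immediately after word 16 ("for").
Base order: Every pilot suspected that this auditor has admitted that a lawyer had voted for the curator earlier.

16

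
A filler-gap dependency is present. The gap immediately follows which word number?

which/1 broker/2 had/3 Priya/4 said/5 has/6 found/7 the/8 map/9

The displaced element is "which broker" (word 2).
It is linked across 1 clause boundary (Ø).
It functions as the subject of "found", so the gap sits immediately after word 5 ("said").
Base order: Priya had said that which broker has found the map.

5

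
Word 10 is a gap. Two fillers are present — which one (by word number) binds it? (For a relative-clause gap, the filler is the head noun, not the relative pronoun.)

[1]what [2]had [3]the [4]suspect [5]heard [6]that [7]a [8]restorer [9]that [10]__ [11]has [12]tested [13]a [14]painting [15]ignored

8

The marked gap is inside the relative clause, the subject of "tested".
Its filler is the head noun "restorer" (via "that"), at word 8.
(The other dependency links word 1 to a gap after word 15.)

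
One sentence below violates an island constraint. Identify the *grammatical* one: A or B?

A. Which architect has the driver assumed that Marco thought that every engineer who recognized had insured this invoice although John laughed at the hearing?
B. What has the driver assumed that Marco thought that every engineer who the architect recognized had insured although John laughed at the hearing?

B

In A, the wh-phrase is extracted from inside a complex-NP island (relative clause) (introduced by "who"), which blocks movement.
In B, the extraction path crosses only that-complement boundaries, which are transparent.
So B is grammatical.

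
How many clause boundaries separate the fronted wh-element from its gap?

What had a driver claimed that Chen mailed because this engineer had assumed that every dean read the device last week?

"what" is extracted from the object of "mailed".
Boundaries crossed, outermost first: [that] — 1 in total.

1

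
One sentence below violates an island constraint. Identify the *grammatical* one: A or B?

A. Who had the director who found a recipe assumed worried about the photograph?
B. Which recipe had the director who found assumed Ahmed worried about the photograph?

A

In B, the wh-phrase is extracted from inside a complex-NP island (relative clause) (introduced by "who"), which blocks movement.
In A, the extraction path crosses only that-complement boundaries, which are transparent.
So A is grammatical.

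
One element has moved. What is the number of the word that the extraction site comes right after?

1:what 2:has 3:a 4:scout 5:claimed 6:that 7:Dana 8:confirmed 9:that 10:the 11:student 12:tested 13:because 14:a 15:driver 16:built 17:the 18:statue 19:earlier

12

The displaced element is "what" (word 1).
It is linked across 2 clause boundaries (that → that).
It functions as the direct object of "tested", so the gap sits immediately after word 12 ("tested").
Base order: A scout has claimed that Dana confirmed that the student tested what because a driver built the statue earlier.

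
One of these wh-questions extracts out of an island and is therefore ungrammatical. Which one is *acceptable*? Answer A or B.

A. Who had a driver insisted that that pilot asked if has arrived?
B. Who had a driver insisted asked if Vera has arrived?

In A, the wh-phrase is extracted from inside a wh-island (introduced by "if"), which blocks movement.
In B, the extraction path crosses only that-complement boundaries, which are transparent.
So B is grammatical.

B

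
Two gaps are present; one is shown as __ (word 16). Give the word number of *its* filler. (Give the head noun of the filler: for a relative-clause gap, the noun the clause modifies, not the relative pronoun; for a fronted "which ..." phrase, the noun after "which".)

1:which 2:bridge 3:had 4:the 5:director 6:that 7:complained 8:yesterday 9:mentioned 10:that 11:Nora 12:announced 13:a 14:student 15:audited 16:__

2

The marked gap is the direct object of "audited".
Its filler is the fronted wh-phrase "which bridge", at word 2.
(The other dependency links word 5 to a gap after word 6.)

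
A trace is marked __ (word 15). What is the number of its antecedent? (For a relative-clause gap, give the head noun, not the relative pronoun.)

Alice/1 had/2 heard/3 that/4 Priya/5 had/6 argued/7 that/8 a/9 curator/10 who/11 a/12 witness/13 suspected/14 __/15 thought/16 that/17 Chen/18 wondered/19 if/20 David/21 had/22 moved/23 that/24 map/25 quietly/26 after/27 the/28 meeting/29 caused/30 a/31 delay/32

The gap at 15 is the subject of "thought", inside a relative clause.
The relative pronoun is "who" (word 11); it is bound by the head noun immediately before it.
Its filler is the head noun "curator", at word 10.

10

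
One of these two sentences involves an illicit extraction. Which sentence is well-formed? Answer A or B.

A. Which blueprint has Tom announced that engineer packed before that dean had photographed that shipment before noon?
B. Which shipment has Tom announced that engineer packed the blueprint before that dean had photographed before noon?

In B, the wh-phrase is extracted from inside an adjunct island (introduced by "before"), which blocks movement.
In A, the extraction path crosses only that-complement boundaries, which are transparent.
So A is grammatical.

A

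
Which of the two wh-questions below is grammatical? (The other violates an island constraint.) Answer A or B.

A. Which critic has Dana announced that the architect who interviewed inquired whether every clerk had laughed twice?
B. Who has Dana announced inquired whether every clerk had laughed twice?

In A, the wh-phrase is extracted from inside a complex-NP island (relative clause) (introduced by "who"), which blocks movement.
In B, the extraction path crosses only that-complement boundaries, which are transparent.
So B is grammatical.

B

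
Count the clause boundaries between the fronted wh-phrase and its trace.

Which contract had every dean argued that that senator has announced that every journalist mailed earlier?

2

"which contract" is extracted from the object of "mailed".
Boundaries crossed, outermost first: [that], [that] — 2 in total.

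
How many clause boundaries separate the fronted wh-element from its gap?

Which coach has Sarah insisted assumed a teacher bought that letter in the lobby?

"which coach" is extracted from the subject of "assumed".
Boundaries crossed, outermost first: [Ø] — 1 in total.

1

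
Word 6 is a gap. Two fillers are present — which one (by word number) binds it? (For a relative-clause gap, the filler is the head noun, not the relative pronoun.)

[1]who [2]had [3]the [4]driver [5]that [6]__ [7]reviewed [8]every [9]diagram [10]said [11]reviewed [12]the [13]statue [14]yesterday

The marked gap is inside the relative clause, the subject of "reviewed".
Its filler is the head noun "driver" (via "that"), at word 4.
(The other dependency links word 1 to a gap after word 10.)

4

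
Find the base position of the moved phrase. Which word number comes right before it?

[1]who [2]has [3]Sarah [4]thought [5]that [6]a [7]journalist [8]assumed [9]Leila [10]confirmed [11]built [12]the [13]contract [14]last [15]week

10

The displaced element is "who" (word 1).
It is linked across 3 clause boundaries (that → Ø → Ø).
It functions as the subject of "built", so the gap sits immediately after word 10 ("confirmed").
Base order: Sarah has thought that a journalist assumed Leila confirmed who built the contract last week.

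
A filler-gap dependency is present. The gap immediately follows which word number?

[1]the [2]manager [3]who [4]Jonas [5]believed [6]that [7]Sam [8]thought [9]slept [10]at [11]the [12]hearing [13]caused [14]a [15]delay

The displaced element is "the manager" (word 2).
It is linked across 2 clause boundaries (that → Ø).
It functions as the subject of "slept", so the gap sits immediately after word 8 ("thought").
Base order: Jonas believed that Sam thought the manager slept at the hearing.

8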